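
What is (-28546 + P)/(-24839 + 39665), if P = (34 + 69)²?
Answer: -5979/4942 ≈ -1.2098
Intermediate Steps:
P = 10609 (P = 103² = 10609)
(-28546 + P)/(-24839 + 39665) = (-28546 + 10609)/(-24839 + 39665) = -17937/14826 = -17937*1/14826 = -5979/4942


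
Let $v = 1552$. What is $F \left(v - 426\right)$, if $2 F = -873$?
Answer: $-491499$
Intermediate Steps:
$F = - \frac{873}{2}$ ($F = \frac{1}{2} \left(-873\right) = - \frac{873}{2} \approx -436.5$)
$F \left(v - 426\right) = - \frac{873 \left(1552 - 426\right)}{2} = \left(- \frac{873}{2}\right) 1126 = -491499$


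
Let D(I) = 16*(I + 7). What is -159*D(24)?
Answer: -78864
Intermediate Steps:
D(I) = 112 + 16*I (D(I) = 16*(7 + I) = 112 + 16*I)
-159*D(24) = -159*(112 + 16*24) = -159*(112 + 384) = -159*496 = -78864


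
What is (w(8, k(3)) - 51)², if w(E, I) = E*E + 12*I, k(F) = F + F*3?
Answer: 24649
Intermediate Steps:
k(F) = 4*F (k(F) = F + 3*F = 4*F)
w(E, I) = E² + 12*I
(w(8, k(3)) - 51)² = ((8² + 12*(4*3)) - 51)² = ((64 + 12*12) - 51)² = ((64 + 144) - 51)² = (208 - 51)² = 157² = 24649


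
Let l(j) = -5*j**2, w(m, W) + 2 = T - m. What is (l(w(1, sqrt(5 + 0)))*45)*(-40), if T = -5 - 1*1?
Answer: 729000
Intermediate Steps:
T = -6 (T = -5 - 1 = -6)
w(m, W) = -8 - m (w(m, W) = -2 + (-6 - m) = -8 - m)
(l(w(1, sqrt(5 + 0)))*45)*(-40) = (-5*(-8 - 1*1)**2*45)*(-40) = (-5*(-8 - 1)**2*45)*(-40) = (-5*(-9)**2*45)*(-40) = (-5*81*45)*(-40) = -405*45*(-40) = -18225*(-40) = 729000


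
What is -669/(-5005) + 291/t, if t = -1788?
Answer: -86761/2982980 ≈ -0.029085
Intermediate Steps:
-669/(-5005) + 291/t = -669/(-5005) + 291/(-1788) = -669*(-1/5005) + 291*(-1/1788) = 669/5005 - 97/596 = -86761/2982980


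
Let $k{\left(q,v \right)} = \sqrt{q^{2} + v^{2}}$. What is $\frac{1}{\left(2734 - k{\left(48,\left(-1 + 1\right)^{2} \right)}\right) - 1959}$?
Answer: $\frac{1}{727} \approx 0.0013755$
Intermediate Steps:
$\frac{1}{\left(2734 - k{\left(48,\left(-1 + 1\right)^{2} \right)}\right) - 1959} = \frac{1}{\left(2734 - \sqrt{48^{2} + \left(\left(-1 + 1\right)^{2}\right)^{2}}\right) - 1959} = \frac{1}{\left(2734 - \sqrt{2304 + \left(0^{2}\right)^{2}}\right) - 1959} = \frac{1}{\left(2734 - \sqrt{2304 + 0^{2}}\right) - 1959} = \frac{1}{\left(2734 - \sqrt{2304 + 0}\right) - 1959} = \frac{1}{\left(2734 - \sqrt{2304}\right) - 1959} = \frac{1}{\left(2734 - 48\right) - 1959} = \frac{1}{2686 - 1959} = \frac{1}{727}$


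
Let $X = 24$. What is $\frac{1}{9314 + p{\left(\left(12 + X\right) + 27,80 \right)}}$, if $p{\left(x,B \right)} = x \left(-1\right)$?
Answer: $\frac{1}{9251} \approx 0.0001081$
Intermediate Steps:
$p{\left(x,B \right)} = - x$
$\frac{1}{9314 + p{\left(\left(12 + X\right) + 27,80 \right)}} = \frac{1}{9314 - \left(\left(12 + 24\right) + 27\right)} = \frac{1}{9314 - \left(36 + 27\right)} = \frac{1}{9314 - 63} = \frac{1}{9251}$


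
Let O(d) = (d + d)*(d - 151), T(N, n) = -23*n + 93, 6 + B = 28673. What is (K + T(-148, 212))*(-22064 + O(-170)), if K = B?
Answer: 2079723184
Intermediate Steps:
B = 28667 (B = -6 + 28673 = 28667)
T(N, n) = 93 - 23*n
K = 28667
O(d) = 2*d*(-151 + d) (O(d) = (2*d)*(-151 + d) = 2*d*(-151 + d))
(K + T(-148, 212))*(-22064 + O(-170)) = (28667 + (93 - 23*212))*(-22064 + 2*(-170)*(-151 - 170)) = (28667 + (93 - 4876))*(-22064 + 2*(-170)*(-321)) = (28667 - 4783)*(-22064 + 109140) = 23884*87076 = 2079723184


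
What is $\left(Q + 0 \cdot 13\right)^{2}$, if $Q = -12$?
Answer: $144$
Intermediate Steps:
$\left(Q + 0 \cdot 13\right)^{2} = \left(-12 + 0 \cdot 13\right)^{2} = \left(-12 + 0\right)^{2} = \left(-12\right)^{2} = 144$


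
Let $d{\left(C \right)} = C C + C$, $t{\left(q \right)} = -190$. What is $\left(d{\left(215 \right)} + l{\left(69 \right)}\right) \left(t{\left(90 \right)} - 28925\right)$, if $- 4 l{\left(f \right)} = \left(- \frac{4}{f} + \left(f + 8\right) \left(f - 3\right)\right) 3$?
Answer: $- \frac{57091981995}{46} \approx -1.2411 \cdot 10^{9}$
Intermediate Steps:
$l{\left(f \right)} = \frac{3}{f} - \frac{3 \left(-3 + f\right) \left(8 + f\right)}{4}$ ($l{\left(f \right)} = - \frac{\left(- \frac{4}{f} + \left(f + 8\right) \left(f - 3\right)\right) 3}{4} = - \frac{\left(- \frac{4}{f} + \left(8 + f\right) \left(-3 + f\right)\right) 3}{4} = - \frac{\left(- \frac{4}{f} + \left(-3 + f\right) \left(8 + f\right)\right) 3}{4} = - \frac{- \frac{12}{f} + 3 \left(-3 + f\right) \left(8 + f\right)}{4} = \frac{3}{f} - \frac{3 \left(-3 + f\right) \left(8 + f\right)}{4}$)
$d{\left(C \right)} = C + C^{2}$ ($d{\left(C \right)} = C^{2} + C = C + C^{2}$)
$\left(d{\left(215 \right)} + l{\left(69 \right)}\right) \left(t{\left(90 \right)} - 28925\right) = \left(215 \left(1 + 215\right) + \frac{3 \left(4 - 69 \left(-24 + 69^{2} + 5 \cdot 69\right)\right)}{4 \cdot 69}\right) \left(-190 - 28925\right) = \left(215 \cdot 216 + \frac{3}{4} \cdot \frac{1}{69} \left(4 - 69 \left(-24 + 4761 + 345\right)\right)\right) \left(-29115\right) = \left(46440 + \frac{3}{4} \cdot \frac{1}{69} \left(4 - 69 \cdot 5082\right)\right) \left(-29115\right) = \left(46440 + \frac{3}{4} \cdot \frac{1}{69} \left(4 - 350658\right)\right) \left(-29115\right) = \left(46440 + \frac{3}{4} \cdot \frac{1}{69} \left(-350654\right)\right) \left(-29115\right) = \left(46440 - \frac{175327}{46}\right) \left(-29115\right) = \frac{1960913}{46} \left(-29115\right) = - \frac{57091981995}{46}$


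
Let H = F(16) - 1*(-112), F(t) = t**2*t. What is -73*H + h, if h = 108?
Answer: -307076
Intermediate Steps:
F(t) = t**3
H = 4208 (H = 16**3 - 1*(-112) = 4096 + 112 = 4208)
-73*H + h = -73*4208 + 108 = -307184 + 108 = -307076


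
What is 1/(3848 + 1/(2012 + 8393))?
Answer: 10405/40038441 ≈ 0.00025988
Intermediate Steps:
1/(3848 + 1/(2012 + 8393)) = 1/(3848 + 1/10405) = 1/(40038441/10405) = 10405/40038441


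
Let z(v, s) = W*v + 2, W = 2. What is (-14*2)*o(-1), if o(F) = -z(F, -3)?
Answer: 0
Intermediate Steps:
z(v, s) = 2 + 2*v (z(v, s) = 2*v + 2 = 2 + 2*v)
o(F) = -2 - 2*F (o(F) = -(2 + 2*F) = -2 - 2*F)
(-14*2)*o(-1) = (-14*2)*(-2 - 2*(-1)) = -28*(-2 + 2) = -28*0 = 0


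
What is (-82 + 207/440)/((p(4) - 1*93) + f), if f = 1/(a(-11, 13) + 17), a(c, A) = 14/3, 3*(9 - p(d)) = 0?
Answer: 466349/480216 ≈ 0.97112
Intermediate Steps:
p(d) = 9 (p(d) = 9 - 1/3*0 = 9 + 0 = 9)
a(c, A) = 14/3 (a(c, A) = 14*(1/3) = 14/3)
f = 3/65 (f = 1/(14/3 + 17) = 1/(65/3) = 3/65 ≈ 0.046154)
(-82 + 207/440)/((p(4) - 1*93) + f) = (-82 + 207/440)/((9 - 1*93) + 3/65) = (-82 + 207*(1/440))/((9 - 93) + 3/65) = (-82 + 207/440)/(-84 + 3/65) = -35873/(440*(-5457/65)) = -35873/440*(-65/5457) = 466349/480216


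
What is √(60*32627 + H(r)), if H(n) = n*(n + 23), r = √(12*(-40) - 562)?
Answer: √(1956578 + 23*I*√1042) ≈ 1398.8 + 0.265*I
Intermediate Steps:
r = I*√1042 (r = √(-480 - 562) = √(-1042) = I*√1042 ≈ 32.28*I)
H(n) = n*(23 + n)
√(60*32627 + H(r)) = √(60*32627 + (I*√1042)*(23 + I*√1042)) = √(1957620 + I*√1042*(23 + I*√1042))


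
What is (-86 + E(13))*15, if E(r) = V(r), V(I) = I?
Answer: -1095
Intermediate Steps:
E(r) = r
(-86 + E(13))*15 = (-86 + 13)*15 = -73*15 = -1095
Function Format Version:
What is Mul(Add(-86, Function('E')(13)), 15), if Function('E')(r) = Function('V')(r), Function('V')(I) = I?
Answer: -1095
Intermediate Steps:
Function('E')(r) = r
Mul(Add(-86, Function('E')(13)), 15) = Mul(Add(-86, 13), 15) = Mul(-73, 15) = -1095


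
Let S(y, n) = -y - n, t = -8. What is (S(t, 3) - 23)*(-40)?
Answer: 720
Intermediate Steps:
S(y, n) = -n - y
(S(t, 3) - 23)*(-40) = ((-1*3 - 1*(-8)) - 23)*(-40) = ((-3 + 8) - 23)*(-40) = (5 - 23)*(-40) = -18*(-40) = 720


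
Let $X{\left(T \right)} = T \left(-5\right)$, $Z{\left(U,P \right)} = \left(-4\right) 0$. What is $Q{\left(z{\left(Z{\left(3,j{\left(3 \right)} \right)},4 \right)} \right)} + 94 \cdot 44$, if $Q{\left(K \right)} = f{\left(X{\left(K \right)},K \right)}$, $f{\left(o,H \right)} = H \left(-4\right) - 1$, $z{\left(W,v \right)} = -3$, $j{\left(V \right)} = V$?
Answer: $4147$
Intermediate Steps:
$Z{\left(U,P \right)} = 0$
$X{\left(T \right)} = - 5 T$
$f{\left(o,H \right)} = -1 - 4 H$ ($f{\left(o,H \right)} = - 4 H - 1 = -1 - 4 H$)
$Q{\left(K \right)} = -1 - 4 K$
$Q{\left(z{\left(Z{\left(3,j{\left(3 \right)} \right)},4 \right)} \right)} + 94 \cdot 44 = \left(-1 - -12\right) + 94 \cdot 44 = \left(-1 + 12\right) + 4136 = 11 + 4136 = 4147$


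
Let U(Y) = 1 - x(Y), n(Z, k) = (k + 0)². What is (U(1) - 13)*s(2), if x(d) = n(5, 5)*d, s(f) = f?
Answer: -74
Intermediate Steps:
n(Z, k) = k²
x(d) = 25*d (x(d) = 5²*d = 25*d)
U(Y) = 1 - 25*Y
(U(1) - 13)*s(2) = ((1 - 25*1) - 13)*2 = ((1 - 25) - 13)*2 = (-24 - 13)*2 = -37*2 = -74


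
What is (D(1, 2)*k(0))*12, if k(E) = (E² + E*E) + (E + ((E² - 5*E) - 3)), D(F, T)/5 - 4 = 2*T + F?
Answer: -1620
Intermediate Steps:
D(F, T) = 20 + 5*F + 10*T (D(F, T) = 20 + 5*(2*T + F) = 20 + 5*(F + 2*T) = 20 + (5*F + 10*T) = 20 + 5*F + 10*T)
k(E) = -3 - 4*E + 3*E² (k(E) = (E² + E²) + (E + (-3 + E² - 5*E)) = 2*E² + (-3 + E² - 4*E) = -3 - 4*E + 3*E²)
(D(1, 2)*k(0))*12 = ((20 + 5*1 + 10*2)*(-3 - 4*0 + 3*0²))*12 = ((20 + 5 + 20)*(-3 + 0 + 3*0))*12 = (45*(-3 + 0 + 0))*12 = (45*(-3))*12 = -135*12 = -1620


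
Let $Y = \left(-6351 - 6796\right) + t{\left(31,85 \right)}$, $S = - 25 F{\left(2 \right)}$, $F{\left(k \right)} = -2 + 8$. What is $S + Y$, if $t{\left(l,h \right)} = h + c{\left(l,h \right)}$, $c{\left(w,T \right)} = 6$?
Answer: $-13206$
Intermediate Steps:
$F{\left(k \right)} = 6$
$S = -150$ ($S = \left(-25\right) 6 = -150$)
$t{\left(l,h \right)} = 6 + h$ ($t{\left(l,h \right)} = h + 6 = 6 + h$)
$Y = -13056$ ($Y = \left(-6351 - 6796\right) + \left(6 + 85\right) = -13147 + 91 = -13056$)
$S + Y = -150 - 13056 = -13206$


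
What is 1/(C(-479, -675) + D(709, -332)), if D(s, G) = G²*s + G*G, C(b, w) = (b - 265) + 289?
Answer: 1/78258585 ≈ 1.2778e-8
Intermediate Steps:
C(b, w) = 24 + b (C(b, w) = (-265 + b) + 289 = 24 + b)
D(s, G) = G² + s*G² (D(s, G) = s*G² + G² = G² + s*G²)
1/(C(-479, -675) + D(709, -332)) = 1/((24 - 479) + (-332)²*(1 + 709)) = 1/(-455 + 110224*710) = 1/(-455 + 78259040) = 1/78258585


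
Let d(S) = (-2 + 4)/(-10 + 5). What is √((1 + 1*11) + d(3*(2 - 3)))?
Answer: √290/5 ≈ 3.4059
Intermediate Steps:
d(S) = -⅖ (d(S) = 2/(-5) = 2*(-⅕) = -⅖)
√((1 + 1*11) + d(3*(2 - 3))) = √((1 + 1*11) - ⅖) = √((1 + 11) - ⅖) = √(12 - ⅖) = √(58/5) = √290/5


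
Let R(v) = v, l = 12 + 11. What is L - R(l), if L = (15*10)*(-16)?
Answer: -2423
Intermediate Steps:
l = 23
L = -2400 (L = 150*(-16) = -2400)
L - R(l) = -2400 - 1*23 = -2400 - 23 = -2423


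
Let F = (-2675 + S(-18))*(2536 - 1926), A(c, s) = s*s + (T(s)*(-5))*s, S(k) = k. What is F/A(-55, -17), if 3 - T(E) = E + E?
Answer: -821365/1717 ≈ -478.37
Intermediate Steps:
T(E) = 3 - 2*E (T(E) = 3 - (E + E) = 3 - 2*E)
A(c, s) = s² + s*(-15 + 10*s) (A(c, s) = s*s + ((3 - 2*s)*(-5))*s = s² + (-15 + 10*s)*s = s² + s*(-15 + 10*s))
F = -1642730 (F = (-2675 - 18)*(2536 - 1926) = -2693*610 = -1642730)
F/A(-55, -17) = -1642730*(-1/(17*(-15 + 11*(-17)))) = -1642730*(-1/(17*(-15 - 187))) = -1642730/((-17*(-202))) = -1642730/3434 = -1642730*1/3434 = -821365/1717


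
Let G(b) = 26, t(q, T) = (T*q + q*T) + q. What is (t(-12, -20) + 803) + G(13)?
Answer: 1297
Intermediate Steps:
t(q, T) = q + 2*T*q (t(q, T) = (T*q + T*q) + q = 2*T*q + q = q + 2*T*q)
(t(-12, -20) + 803) + G(13) = (-12*(1 + 2*(-20)) + 803) + 26 = (-12*(1 - 40) + 803) + 26 = (-12*(-39) + 803) + 26 = (468 + 803) + 26 = 1271 + 26 = 1297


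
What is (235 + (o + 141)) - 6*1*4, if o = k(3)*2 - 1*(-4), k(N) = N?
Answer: 362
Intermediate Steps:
o = 10 (o = 3*2 - 1*(-4) = 6 + 4 = 10)
(235 + (o + 141)) - 6*1*4 = (235 + (10 + 141)) - 6*1*4 = (235 + 151) - 6*4 = 386 - 24 = 362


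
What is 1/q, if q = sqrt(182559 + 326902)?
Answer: sqrt(509461)/509461 ≈ 0.0014010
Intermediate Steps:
q = sqrt(509461) ≈ 713.77
1/q = 1/(sqrt(509461)) = sqrt(509461)/509461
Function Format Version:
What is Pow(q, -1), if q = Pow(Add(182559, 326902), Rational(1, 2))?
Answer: Mul(Rational(1, 509461), Pow(509461, Rational(1, 2))) ≈ 0.0014010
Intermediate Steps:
q = Pow(509461, Rational(1, 2)) ≈ 713.77
Pow(q, -1) = Pow(Pow(509461, Rational(1, 2)), -1) = Mul(Rational(1, 509461), Pow(509461, Rational(1, 2)))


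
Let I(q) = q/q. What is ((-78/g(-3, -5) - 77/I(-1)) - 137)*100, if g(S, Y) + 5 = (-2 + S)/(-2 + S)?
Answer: -19450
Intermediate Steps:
I(q) = 1
g(S, Y) = -4 (g(S, Y) = -5 + (-2 + S)/(-2 + S) = -5 + 1 = -4)
((-78/g(-3, -5) - 77/I(-1)) - 137)*100 = ((-78/(-4) - 77/1) - 137)*100 = ((-78*(-¼) - 77*1) - 137)*100 = ((39/2 - 77) - 137)*100 = (-115/2 - 137)*100 = -389/2*100 = -19450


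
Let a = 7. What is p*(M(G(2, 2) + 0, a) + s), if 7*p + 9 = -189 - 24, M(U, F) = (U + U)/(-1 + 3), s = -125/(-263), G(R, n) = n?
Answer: -20646/263 ≈ -78.502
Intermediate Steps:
s = 125/263 (s = -125*(-1/263) = 125/263 ≈ 0.47529)
M(U, F) = U (M(U, F) = (2*U)/2 = (2*U)*(1/2) = U)
p = -222/7 (p = -9/7 + (-189 - 24)/7 = -9/7 + (1/7)*(-213) = -9/7 - 213/7 = -222/7 ≈ -31.714)
p*(M(G(2, 2) + 0, a) + s) = -222*((2 + 0) + 125/263)/7 = -222*(2 + 125/263)/7 = -222/7*651/263 = -20646/263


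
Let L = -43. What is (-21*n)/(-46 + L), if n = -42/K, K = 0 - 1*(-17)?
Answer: -882/1513 ≈ -0.58295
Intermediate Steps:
K = 17 (K = 0 + 17 = 17)
n = -42/17 ≈ -2.4706
(-21*n)/(-46 + L) = (-21*(-42/17))/(-46 - 43) = (882/17)/(-89) = (882/17)*(-1/89) = -882/1513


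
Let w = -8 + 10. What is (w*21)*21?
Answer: 882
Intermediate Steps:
w = 2
(w*21)*21 = (2*21)*21 = 42*21 = 882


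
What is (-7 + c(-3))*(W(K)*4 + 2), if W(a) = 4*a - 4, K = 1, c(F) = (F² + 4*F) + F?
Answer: -26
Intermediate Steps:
c(F) = F² + 5*F
W(a) = -4 + 4*a
(-7 + c(-3))*(W(K)*4 + 2) = (-7 - 3*(5 - 3))*((-4 + 4*1)*4 + 2) = (-7 - 3*2)*((-4 + 4)*4 + 2) = (-7 - 6)*(0*4 + 2) = -13*(0 + 2) = -13*2 = -26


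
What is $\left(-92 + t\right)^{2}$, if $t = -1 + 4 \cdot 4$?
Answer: $5929$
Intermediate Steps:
$t = 15$ ($t = -1 + 16 = 15$)
$\left(-92 + t\right)^{2} = \left(-92 + 15\right)^{2} = \left(-77\right)^{2} = 5929$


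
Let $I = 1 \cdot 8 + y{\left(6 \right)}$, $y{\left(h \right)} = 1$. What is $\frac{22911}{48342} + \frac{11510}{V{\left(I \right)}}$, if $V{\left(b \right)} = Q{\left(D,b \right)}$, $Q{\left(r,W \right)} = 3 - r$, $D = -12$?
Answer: $\frac{5302477}{6906} \approx 767.81$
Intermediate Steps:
$I = 9$ ($I = 1 \cdot 8 + 1 = 8 + 1 = 9$)
$V{\left(b \right)} = 15$ ($V{\left(b \right)} = 3 - -12 = 3 + 12 = 15$)
$\frac{22911}{48342} + \frac{11510}{V{\left(I \right)}} = \frac{22911}{48342} + \frac{11510}{15} = 22911 \cdot \frac{1}{48342} + 11510 \cdot \frac{1}{15} = \frac{1091}{2302} + \frac{2302}{3} = \frac{5302477}{6906}$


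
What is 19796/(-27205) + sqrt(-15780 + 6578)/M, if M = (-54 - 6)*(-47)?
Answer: -19796/27205 + I*sqrt(9202)/2820 ≈ -0.72766 + 0.034017*I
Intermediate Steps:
M = 2820 (M = -60*(-47) = 2820)
19796/(-27205) + sqrt(-15780 + 6578)/M = 19796/(-27205) + sqrt(-15780 + 6578)/2820 = 19796*(-1/27205) + sqrt(-9202)*(1/2820) = -19796/27205 + (I*sqrt(9202))*(1/2820) = -19796/27205 + I*sqrt(9202)/2820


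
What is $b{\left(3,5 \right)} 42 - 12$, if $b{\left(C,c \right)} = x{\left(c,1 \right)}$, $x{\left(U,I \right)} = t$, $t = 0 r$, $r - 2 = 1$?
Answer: $-12$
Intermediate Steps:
$r = 3$ ($r = 2 + 1 = 3$)
$t = 0$ ($t = 0 \cdot 3 = 0$)
$x{\left(U,I \right)} = 0$
$b{\left(C,c \right)} = 0$
$b{\left(3,5 \right)} 42 - 12 = 0 \cdot 42 - 12 = 0 - 12 = -12$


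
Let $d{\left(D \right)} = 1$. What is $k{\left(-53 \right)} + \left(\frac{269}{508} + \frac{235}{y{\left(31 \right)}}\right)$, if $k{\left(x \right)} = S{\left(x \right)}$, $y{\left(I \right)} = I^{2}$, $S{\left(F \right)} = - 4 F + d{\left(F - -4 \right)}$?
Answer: $\frac{104361933}{488188} \approx 213.77$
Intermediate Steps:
$S{\left(F \right)} = 1 - 4 F$ ($S{\left(F \right)} = - 4 F + 1 = 1 - 4 F$)
$k{\left(x \right)} = 1 - 4 x$
$k{\left(-53 \right)} + \left(\frac{269}{508} + \frac{235}{y{\left(31 \right)}}\right) = \left(1 - -212\right) + \left(\frac{269}{508} + \frac{235}{31^{2}}\right) = \left(1 + 212\right) + \left(269 \cdot \frac{1}{508} + \frac{235}{961}\right) = 213 + \left(\frac{269}{508} + 235 \cdot \frac{1}{961}\right) = 213 + \left(\frac{269}{508} + \frac{235}{961}\right) = 213 + \frac{377889}{488188} = \frac{104361933}{488188}$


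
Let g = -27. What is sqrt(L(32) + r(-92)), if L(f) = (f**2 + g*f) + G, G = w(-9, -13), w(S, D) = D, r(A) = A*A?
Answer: sqrt(8611) ≈ 92.795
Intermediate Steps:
r(A) = A**2
G = -13
L(f) = -13 + f**2 - 27*f (L(f) = (f**2 - 27*f) - 13 = -13 + f**2 - 27*f)
sqrt(L(32) + r(-92)) = sqrt((-13 + 32**2 - 27*32) + (-92)**2) = sqrt((-13 + 1024 - 864) + 8464) = sqrt(147 + 8464) = sqrt(8611)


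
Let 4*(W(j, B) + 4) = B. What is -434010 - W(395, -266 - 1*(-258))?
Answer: -434004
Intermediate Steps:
W(j, B) = -4 + B/4
-434010 - W(395, -266 - 1*(-258)) = -434010 - (-4 + (-266 - 1*(-258))/4) = -434010 - (-4 + (-266 + 258)/4) = -434010 - (-4 + (¼)*(-8)) = -434010 - (-4 - 2) = -434010 - 1*(-6) = -434010 + 6 = -434004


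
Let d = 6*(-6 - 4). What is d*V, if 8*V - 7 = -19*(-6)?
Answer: -1815/2 ≈ -907.50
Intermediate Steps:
V = 121/8 (V = 7/8 + (-19*(-6))/8 = 7/8 + (1/8)*114 = 7/8 + 57/4 = 121/8 ≈ 15.125)
d = -60 (d = 6*(-10) = -60)
d*V = -60*121/8 = -1815/2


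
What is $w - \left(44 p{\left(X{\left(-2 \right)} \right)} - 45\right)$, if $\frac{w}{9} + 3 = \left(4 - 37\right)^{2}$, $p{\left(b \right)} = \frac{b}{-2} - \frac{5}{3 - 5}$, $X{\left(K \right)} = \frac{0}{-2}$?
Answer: $9709$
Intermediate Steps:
$X{\left(K \right)} = 0$ ($X{\left(K \right)} = 0 \left(- \frac{1}{2}\right) = 0$)
$p{\left(b \right)} = \frac{5}{2} - \frac{b}{2}$ ($p{\left(b \right)} = b \left(- \frac{1}{2}\right) - \frac{5}{3 - 5} = - \frac{b}{2} - \frac{5}{-2} = - \frac{b}{2} - - \frac{5}{2} = - \frac{b}{2} + \frac{5}{2} = \frac{5}{2} - \frac{b}{2}$)
$w = 9774$ ($w = -27 + 9 \left(4 - 37\right)^{2} = -27 + 9 \left(-33\right)^{2} = -27 + 9 \cdot 1089 = -27 + 9801 = 9774$)
$w - \left(44 p{\left(X{\left(-2 \right)} \right)} - 45\right) = 9774 - \left(44 \left(\frac{5}{2} - 0\right) - 45\right) = 9774 - \left(44 \left(\frac{5}{2} + 0\right) - 45\right) = 9774 - \left(44 \cdot \frac{5}{2} - 45\right) = 9774 - \left(110 - 45\right) = 9774 - 65 = 9709$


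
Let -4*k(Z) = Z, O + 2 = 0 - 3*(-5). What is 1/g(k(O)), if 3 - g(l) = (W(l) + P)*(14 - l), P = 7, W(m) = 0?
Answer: -4/471 ≈ -0.0084926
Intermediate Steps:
O = 13 (O = -2 + (0 - 3*(-5)) = -2 + (0 + 15) = -2 + 15 = 13)
k(Z) = -Z/4
g(l) = -95 + 7*l (g(l) = 3 - (0 + 7)*(14 - l) = 3 - 7*(14 - l) = 3 - (98 - 7*l) = 3 + (-98 + 7*l) = -95 + 7*l)
1/g(k(O)) = 1/(-95 + 7*(-¼*13)) = 1/(-95 + 7*(-13/4)) = 1/(-95 - 91/4) = 1/(-471/4) = -4/471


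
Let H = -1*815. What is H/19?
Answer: -815/19 ≈ -42.895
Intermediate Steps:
H = -815
H/19 = -815/19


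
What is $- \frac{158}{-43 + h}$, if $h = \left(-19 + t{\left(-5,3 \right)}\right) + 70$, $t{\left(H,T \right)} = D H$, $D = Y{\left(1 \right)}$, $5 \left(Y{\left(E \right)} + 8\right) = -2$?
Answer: $- \frac{79}{25} \approx -3.16$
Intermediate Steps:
$Y{\left(E \right)} = - \frac{42}{5}$ ($Y{\left(E \right)} = -8 + \frac{1}{5} \left(-2\right) = -8 - \frac{2}{5} = - \frac{42}{5}$)
$D = - \frac{42}{5} \approx -8.4$
$t{\left(H,T \right)} = - \frac{42 H}{5}$
$h = 93$ ($h = \left(-19 - -42\right) + 70 = \left(-19 + 42\right) + 70 = 23 + 70 = 93$)
$- \frac{158}{-43 + h} = - \frac{158}{-43 + 93} = - \frac{158}{50} = \left(-158\right) \frac{1}{50} = - \frac{79}{25}$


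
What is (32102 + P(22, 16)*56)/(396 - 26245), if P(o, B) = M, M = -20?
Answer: -30982/25849 ≈ -1.1986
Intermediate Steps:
P(o, B) = -20
(32102 + P(22, 16)*56)/(396 - 26245) = (32102 - 20*56)/(396 - 26245) = (32102 - 1120)/(-25849) = 30982*(-1/25849) = -30982/25849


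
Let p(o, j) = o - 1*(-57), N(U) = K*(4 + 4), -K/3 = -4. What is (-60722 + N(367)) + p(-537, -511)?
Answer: -61106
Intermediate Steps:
K = 12 (K = -3*(-4) = 12)
N(U) = 96 (N(U) = 12*(4 + 4) = 12*8 = 96)
p(o, j) = 57 + o (p(o, j) = o + 57 = 57 + o)
(-60722 + N(367)) + p(-537, -511) = (-60722 + 96) + (57 - 537) = -60626 - 480 = -61106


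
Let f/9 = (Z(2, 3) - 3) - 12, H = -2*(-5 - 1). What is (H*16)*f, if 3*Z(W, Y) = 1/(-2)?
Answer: -26208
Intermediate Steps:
Z(W, Y) = -⅙ (Z(W, Y) = (⅓)/(-2) = (⅓)*(-½) = -⅙)
H = 12 (H = -2*(-6) = 12)
f = -273/2 (f = 9*((-⅙ - 3) - 12) = 9*(-19/6 - 12) = 9*(-91/6) = -273/2 ≈ -136.50)
(H*16)*f = (12*16)*(-273/2) = 192*(-273/2) = -26208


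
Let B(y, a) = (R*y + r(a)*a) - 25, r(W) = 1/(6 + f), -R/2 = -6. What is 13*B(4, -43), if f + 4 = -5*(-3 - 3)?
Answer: 9009/32 ≈ 281.53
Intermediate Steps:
R = 12 (R = -2*(-6) = 12)
f = 26 (f = -4 - 5*(-3 - 3) = -4 - 5*(-6) = -4 + 30 = 26)
r(W) = 1/32 (r(W) = 1/(6 + 26) = 1/32)
B(y, a) = -25 + 12*y + a/32 (B(y, a) = (12*y + a/32) - 25 = -25 + 12*y + a/32)
13*B(4, -43) = 13*(-25 + 12*4 + (1/32)*(-43)) = 13*(-25 + 48 - 43/32) = 13*(693/32) = 9009/32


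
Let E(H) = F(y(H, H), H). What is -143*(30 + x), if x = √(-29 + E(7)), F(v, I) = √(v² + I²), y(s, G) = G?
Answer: -4290 - 143*I*√(29 - 7*√2) ≈ -4290.0 - 624.97*I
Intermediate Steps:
F(v, I) = √(I² + v²)
E(H) = √2*√(H²) (E(H) = √(H² + H²) = √(2*H²) = √2*√(H²))
x = √(-29 + 7*√2) (x = √(-29 + √2*√(7²)) = √(-29 + √2*√49) = √(-29 + √2*7) = √(-29 + 7*√2) ≈ 4.3704*I)
-143*(30 + x) = -143*(30 + √(-29 + 7*√2)) = -4290 - 143*√(-29 + 7*√2)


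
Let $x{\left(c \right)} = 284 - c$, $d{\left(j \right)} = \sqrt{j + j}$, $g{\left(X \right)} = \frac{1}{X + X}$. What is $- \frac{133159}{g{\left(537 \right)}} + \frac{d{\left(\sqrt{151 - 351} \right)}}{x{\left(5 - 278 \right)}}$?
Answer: $-143012766 + \frac{2 \sqrt[4]{-2} \sqrt{5}}{557} \approx -1.4301 \cdot 10^{8} + 0.0067515 i$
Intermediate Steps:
$g{\left(X \right)} = \frac{1}{2 X}$
$d{\left(j \right)} = \sqrt{2} \sqrt{j}$ ($d{\left(j \right)} = \sqrt{2 j} = \sqrt{2} \sqrt{j}$)
$- \frac{133159}{g{\left(537 \right)}} + \frac{d{\left(\sqrt{151 - 351} \right)}}{x{\left(5 - 278 \right)}} = - \frac{133159}{\frac{1}{2} \cdot \frac{1}{537}} + \frac{\sqrt{2} \sqrt{\sqrt{151 - 351}}}{284 - \left(5 - 278\right)} = - \frac{133159}{\frac{1}{2} \cdot \frac{1}{537}} + \frac{\sqrt{2} \sqrt{\sqrt{-200}}}{284 - \left(5 - 278\right)} = - 133159 \frac{1}{\frac{1}{1074}} + \frac{\sqrt{2} \sqrt{10 i \sqrt{2}}}{284 - -273} = \left(-133159\right) 1074 + \frac{\sqrt{2} \cdot 2^{\frac{3}{4}} \sqrt{5} \sqrt{i}}{284 + 273} = -143012766 + \frac{2 \sqrt[4]{2} \sqrt{5} \sqrt{i}}{557}$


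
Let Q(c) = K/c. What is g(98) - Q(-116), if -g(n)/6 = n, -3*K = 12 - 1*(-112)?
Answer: -51187/87 ≈ -588.36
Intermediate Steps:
K = -124/3 (K = -(12 - 1*(-112))/3 = -(12 + 112)/3 = -1/3*124 = -124/3 ≈ -41.333)
g(n) = -6*n
Q(c) = -124/(3*c)
g(98) - Q(-116) = -6*98 - (-124)/(3*(-116)) = -588 - (-124)*(-1)/(3*116) = -588 - 1*31/87 = -588 - 31/87 = -51187/87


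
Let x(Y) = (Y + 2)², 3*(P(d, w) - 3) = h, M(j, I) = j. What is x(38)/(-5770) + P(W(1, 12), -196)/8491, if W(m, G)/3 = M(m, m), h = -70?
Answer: -4110877/14697921 ≈ -0.27969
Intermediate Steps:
W(m, G) = 3*m
P(d, w) = -61/3 (P(d, w) = 3 + (⅓)*(-70) = 3 - 70/3 = -61/3)
x(Y) = (2 + Y)²
x(38)/(-5770) + P(W(1, 12), -196)/8491 = (2 + 38)²/(-5770) - 61/3/8491 = 40²*(-1/5770) - 61/3*1/8491 = 1600*(-1/5770) - 61/25473 = -160/577 - 61/25473 = -4110877/14697921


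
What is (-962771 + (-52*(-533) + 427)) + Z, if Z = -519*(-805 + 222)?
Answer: -632051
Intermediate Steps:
Z = 302577 (Z = -519*(-583) = 302577)
(-962771 + (-52*(-533) + 427)) + Z = (-962771 + (-52*(-533) + 427)) + 302577 = (-962771 + (27716 + 427)) + 302577 = (-962771 + 28143) + 302577 = -934628 + 302577 = -632051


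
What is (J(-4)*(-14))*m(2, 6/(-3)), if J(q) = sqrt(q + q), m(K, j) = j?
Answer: 56*I*sqrt(2) ≈ 79.196*I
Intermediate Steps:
J(q) = sqrt(2)*sqrt(q) (J(q) = sqrt(2*q) = sqrt(2)*sqrt(q))
(J(-4)*(-14))*m(2, 6/(-3)) = ((sqrt(2)*sqrt(-4))*(-14))*(6/(-3)) = ((sqrt(2)*(2*I))*(-14))*(6*(-1/3)) = ((2*I*sqrt(2))*(-14))*(-2) = -28*I*sqrt(2)*(-2) = 56*I*sqrt(2)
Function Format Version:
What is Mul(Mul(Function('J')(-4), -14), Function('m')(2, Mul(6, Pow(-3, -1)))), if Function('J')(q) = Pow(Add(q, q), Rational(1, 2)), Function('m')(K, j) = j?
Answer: Mul(56, I, Pow(2, Rational(1, 2))) ≈ Mul(79.196, I)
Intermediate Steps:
Function('J')(q) = Mul(Pow(2, Rational(1, 2)), Pow(q, Rational(1, 2))) (Function('J')(q) = Pow(Mul(2, q), Rational(1, 2)) = Mul(Pow(2, Rational(1, 2)), Pow(q, Rational(1, 2))))
Mul(Mul(Function('J')(-4), -14), Function('m')(2, Mul(6, Pow(-3, -1)))) = Mul(Mul(Mul(Pow(2, Rational(1, 2)), Pow(-4, Rational(1, 2))), -14), Mul(6, Pow(-3, -1))) = Mul(Mul(Mul(Pow(2, Rational(1, 2)), Mul(2, I)), -14), Mul(6, Rational(-1, 3))) = Mul(Mul(Mul(2, I, Pow(2, Rational(1, 2))), -14), -2) = Mul(Mul(-28, I, Pow(2, Rational(1, 2))), -2) = Mul(56, I, Pow(2, Rational(1, 2)))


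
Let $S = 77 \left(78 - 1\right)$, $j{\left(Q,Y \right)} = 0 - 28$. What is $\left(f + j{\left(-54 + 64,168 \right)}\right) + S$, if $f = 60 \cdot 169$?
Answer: $16041$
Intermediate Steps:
$j{\left(Q,Y \right)} = -28$ ($j{\left(Q,Y \right)} = 0 - 28 = -28$)
$f = 10140$
$S = 5929$ ($S = 77 \cdot 77 = 5929$)
$\left(f + j{\left(-54 + 64,168 \right)}\right) + S = \left(10140 - 28\right) + 5929 = 10112 + 5929 = 16041$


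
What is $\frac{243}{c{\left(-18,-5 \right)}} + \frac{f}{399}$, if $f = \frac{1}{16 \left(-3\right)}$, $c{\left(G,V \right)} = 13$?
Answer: $\frac{4653923}{248976} \approx 18.692$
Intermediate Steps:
$f = - \frac{1}{48}$ ($f = \frac{1}{-48} = - \frac{1}{48} \approx -0.020833$)
$\frac{243}{c{\left(-18,-5 \right)}} + \frac{f}{399} = \frac{243}{13} - \frac{1}{48 \cdot 399} = 243 \cdot \frac{1}{13} - \frac{1}{19152} = \frac{243}{13} - \frac{1}{19152} = \frac{4653923}{248976}$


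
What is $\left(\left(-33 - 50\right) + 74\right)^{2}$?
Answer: $81$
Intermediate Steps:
$\left(\left(-33 - 50\right) + 74\right)^{2} = \left(-83 + 74\right)^{2} = \left(-9\right)^{2} = 81$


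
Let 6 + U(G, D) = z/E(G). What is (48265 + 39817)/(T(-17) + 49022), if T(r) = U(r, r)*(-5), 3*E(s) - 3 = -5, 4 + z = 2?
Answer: 88082/49037 ≈ 1.7962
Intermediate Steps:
z = -2 (z = -4 + 2 = -2)
E(s) = -2/3 (E(s) = 1 + (1/3)*(-5) = 1 - 5/3 = -2/3)
U(G, D) = -3 (U(G, D) = -6 - 2/(-2/3) = -6 - 2*(-3/2) = -6 + 3 = -3)
T(r) = 15 (T(r) = -3*(-5) = 15)
(48265 + 39817)/(T(-17) + 49022) = (48265 + 39817)/(15 + 49022) = 88082/49037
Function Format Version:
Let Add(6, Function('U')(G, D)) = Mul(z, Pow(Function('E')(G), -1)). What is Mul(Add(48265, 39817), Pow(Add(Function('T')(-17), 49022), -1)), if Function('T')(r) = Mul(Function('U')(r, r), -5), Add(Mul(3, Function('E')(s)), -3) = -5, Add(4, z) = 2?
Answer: Rational(88082, 49037) ≈ 1.7962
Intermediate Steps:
z = -2 (z = Add(-4, 2) = -2)
Function('E')(s) = Rational(-2, 3) (Function('E')(s) = Add(1, Mul(Rational(1, 3), -5)) = Add(1, Rational(-5, 3)) = Rational(-2, 3))
Function('U')(G, D) = -3 (Function('U')(G, D) = Add(-6, Mul(-2, Pow(Rational(-2, 3), -1))) = Add(-6, Mul(-2, Rational(-3, 2))) = Add(-6, 3) = -3)
Function('T')(r) = 15 (Function('T')(r) = Mul(-3, -5) = 15)
Mul(Add(48265, 39817), Pow(Add(Function('T')(-17), 49022), -1)) = Mul(Add(48265, 39817), Pow(Add(15, 49022), -1)) = Mul(88082, Pow(49037, -1)) = Mul(88082, Rational(1, 49037)) = Rational(88082, 49037)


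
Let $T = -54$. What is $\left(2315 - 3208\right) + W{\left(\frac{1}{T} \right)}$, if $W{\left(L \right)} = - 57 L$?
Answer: $- \frac{16055}{18} \approx -891.94$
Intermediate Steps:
$\left(2315 - 3208\right) + W{\left(\frac{1}{T} \right)} = \left(2315 - 3208\right) - \frac{57}{-54} = -893 - - \frac{19}{18} = -893 + \frac{19}{18} = - \frac{16055}{18}$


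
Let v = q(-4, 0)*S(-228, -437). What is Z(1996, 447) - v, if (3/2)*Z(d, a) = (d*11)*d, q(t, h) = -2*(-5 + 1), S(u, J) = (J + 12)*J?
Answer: 83190952/3 ≈ 2.7730e+7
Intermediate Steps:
S(u, J) = J*(12 + J) (S(u, J) = (12 + J)*J = J*(12 + J))
q(t, h) = 8 (q(t, h) = -2*(-4) = 8)
Z(d, a) = 22*d²/3 (Z(d, a) = 2*((d*11)*d)/3 = 2*((11*d)*d)/3 = 2*(11*d²)/3 = 22*d²/3)
v = 1485800 (v = 8*(-437*(12 - 437)) = 8*(-437*(-425)) = 8*185725 = 1485800)
Z(1996, 447) - v = (22/3)*1996² - 1*1485800 = (22/3)*3984016 - 1485800 = 87648352/3 - 1485800 = 83190952/3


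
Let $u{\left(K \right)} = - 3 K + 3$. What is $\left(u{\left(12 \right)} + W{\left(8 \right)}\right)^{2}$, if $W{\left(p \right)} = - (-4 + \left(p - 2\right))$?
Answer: $1225$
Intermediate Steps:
$u{\left(K \right)} = 3 - 3 K$
$W{\left(p \right)} = 6 - p$ ($W{\left(p \right)} = - (-4 + \left(-2 + p\right)) = - (-6 + p) = 6 - p$)
$\left(u{\left(12 \right)} + W{\left(8 \right)}\right)^{2} = \left(\left(3 - 36\right) + \left(6 - 8\right)\right)^{2} = \left(-33 - 2\right)^{2} = \left(-35\right)^{2} = 1225$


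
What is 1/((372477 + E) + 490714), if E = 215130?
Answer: 1/1078321 ≈ 9.2737e-7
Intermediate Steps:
1/((372477 + E) + 490714) = 1/((372477 + 215130) + 490714) = 1/(587607 + 490714) = 1/1078321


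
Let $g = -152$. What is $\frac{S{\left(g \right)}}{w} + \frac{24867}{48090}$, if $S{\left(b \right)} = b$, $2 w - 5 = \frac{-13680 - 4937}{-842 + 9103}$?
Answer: $- \frac{626074742}{5682635} \approx -110.17$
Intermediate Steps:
$w = \frac{11344}{8261}$ ($w = \frac{5}{2} + \frac{\left(-13680 - 4937\right) \frac{1}{-842 + 9103}}{2} = \frac{5}{2} + \frac{\left(-18617\right) \frac{1}{8261}}{2} = \frac{5}{2} + \frac{1}{2} \left(- \frac{18617}{8261}\right) = \frac{5}{2} - \frac{18617}{16522} = \frac{11344}{8261} \approx 1.3732$)
$\frac{S{\left(g \right)}}{w} + \frac{24867}{48090} = - \frac{152}{\frac{11344}{8261}} + \frac{24867}{48090} = \left(-152\right) \frac{8261}{11344} + 24867 \cdot \frac{1}{48090} = - \frac{156959}{1418} + \frac{8289}{16030} = - \frac{626074742}{5682635}$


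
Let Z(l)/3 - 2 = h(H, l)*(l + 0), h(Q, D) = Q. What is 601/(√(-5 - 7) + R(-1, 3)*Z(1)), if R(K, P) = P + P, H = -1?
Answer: 1803/56 - 601*I*√3/168 ≈ 32.196 - 6.1962*I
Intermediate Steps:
Z(l) = 6 - 3*l (Z(l) = 6 + 3*(-(l + 0)) = 6 + 3*(-l) = 6 - 3*l)
R(K, P) = 2*P
601/(√(-5 - 7) + R(-1, 3)*Z(1)) = 601/(√(-5 - 7) + (2*3)*(6 - 3*1)) = 601/(√(-12) + 6*(6 - 3)) = 601/(2*I*√3 + 6*3) = 601/(2*I*√3 + 18) = 601/(18 + 2*I*√3)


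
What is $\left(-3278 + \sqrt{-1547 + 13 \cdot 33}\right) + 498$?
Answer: $-2780 + i \sqrt{1118} \approx -2780.0 + 33.437 i$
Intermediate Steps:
$\left(-3278 + \sqrt{-1547 + 13 \cdot 33}\right) + 498 = \left(-3278 + \sqrt{-1547 + 429}\right) + 498 = \left(-3278 + \sqrt{-1118}\right) + 498 = \left(-3278 + i \sqrt{1118}\right) + 498 = -2780 + i \sqrt{1118}$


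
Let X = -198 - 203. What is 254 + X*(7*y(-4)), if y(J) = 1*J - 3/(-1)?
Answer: 3061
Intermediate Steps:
X = -401
y(J) = 3 + J (y(J) = J - 3*(-1) = J + 3 = 3 + J)
254 + X*(7*y(-4)) = 254 - 2807*(3 - 4) = 254 - 2807*(-1) = 254 - 401*(-7) = 254 + 2807 = 3061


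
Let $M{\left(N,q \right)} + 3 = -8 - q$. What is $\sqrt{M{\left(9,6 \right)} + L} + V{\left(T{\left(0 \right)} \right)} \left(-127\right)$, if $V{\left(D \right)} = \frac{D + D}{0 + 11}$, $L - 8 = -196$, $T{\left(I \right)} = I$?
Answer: $i \sqrt{205} \approx 14.318 i$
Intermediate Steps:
$M{\left(N,q \right)} = -11 - q$ ($M{\left(N,q \right)} = -3 - \left(8 + q\right) = -11 - q$)
$L = -188$ ($L = 8 - 196 = -188$)
$V{\left(D \right)} = \frac{2 D}{11}$
$\sqrt{M{\left(9,6 \right)} + L} + V{\left(T{\left(0 \right)} \right)} \left(-127\right) = \sqrt{\left(-11 - 6\right) - 188} + \frac{2}{11} \cdot 0 \left(-127\right) = \sqrt{\left(-11 - 6\right) - 188} + 0 \left(-127\right) = \sqrt{-17 - 188} + 0 = \sqrt{-205} + 0 = i \sqrt{205} + 0 = i \sqrt{205}$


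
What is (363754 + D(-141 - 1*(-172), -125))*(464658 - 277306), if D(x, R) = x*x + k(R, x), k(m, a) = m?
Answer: 68306665680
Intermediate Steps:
D(x, R) = R + x² (D(x, R) = x*x + R = x² + R = R + x²)
(363754 + D(-141 - 1*(-172), -125))*(464658 - 277306) = (363754 + (-125 + (-141 - 1*(-172))²))*(464658 - 277306) = (363754 + (-125 + (-141 + 172)²))*187352 = (363754 + (-125 + 31²))*187352 = (363754 + (-125 + 961))*187352 = (363754 + 836)*187352 = 364590*187352 = 68306665680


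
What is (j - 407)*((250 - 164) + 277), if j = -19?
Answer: -154638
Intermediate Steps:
(j - 407)*((250 - 164) + 277) = (-19 - 407)*((250 - 164) + 277) = -426*(86 + 277) = -426*363 = -154638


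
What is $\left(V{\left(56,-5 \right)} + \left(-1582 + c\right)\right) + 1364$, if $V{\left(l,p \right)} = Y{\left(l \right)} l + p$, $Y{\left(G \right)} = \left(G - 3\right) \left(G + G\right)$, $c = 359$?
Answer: $332552$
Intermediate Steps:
$Y{\left(G \right)} = 2 G \left(-3 + G\right)$ ($Y{\left(G \right)} = \left(-3 + G\right) 2 G = 2 G \left(-3 + G\right)$)
$V{\left(l,p \right)} = p + 2 l^{2} \left(-3 + l\right)$ ($V{\left(l,p \right)} = 2 l \left(-3 + l\right) l + p = 2 l^{2} \left(-3 + l\right) + p = p + 2 l^{2} \left(-3 + l\right)$)
$\left(V{\left(56,-5 \right)} + \left(-1582 + c\right)\right) + 1364 = \left(\left(-5 + 2 \cdot 56^{2} \left(-3 + 56\right)\right) + \left(-1582 + 359\right)\right) + 1364 = \left(\left(-5 + 2 \cdot 3136 \cdot 53\right) - 1223\right) + 1364 = \left(\left(-5 + 332416\right) - 1223\right) + 1364 = \left(332411 - 1223\right) + 1364 = 331188 + 1364 = 332552$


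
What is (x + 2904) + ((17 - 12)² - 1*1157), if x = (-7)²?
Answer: 1821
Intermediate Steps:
x = 49
(x + 2904) + ((17 - 12)² - 1*1157) = (49 + 2904) + ((17 - 12)² - 1*1157) = 2953 + (5² - 1157) = 2953 + (25 - 1157) = 2953 - 1132 = 1821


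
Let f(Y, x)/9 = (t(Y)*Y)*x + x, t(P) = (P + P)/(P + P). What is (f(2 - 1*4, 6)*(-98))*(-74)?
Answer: -391608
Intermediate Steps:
t(P) = 1 (t(P) = (2*P)/((2*P)) = (2*P)*(1/(2*P)) = 1)
f(Y, x) = 9*x + 9*Y*x (f(Y, x) = 9*((1*Y)*x + x) = 9*(Y*x + x) = 9*(x + Y*x) = 9*x + 9*Y*x)
(f(2 - 1*4, 6)*(-98))*(-74) = ((9*6*(1 + (2 - 1*4)))*(-98))*(-74) = ((9*6*(1 + (2 - 4)))*(-98))*(-74) = ((9*6*(1 - 2))*(-98))*(-74) = ((9*6*(-1))*(-98))*(-74) = -54*(-98)*(-74) = 5292*(-74) = -391608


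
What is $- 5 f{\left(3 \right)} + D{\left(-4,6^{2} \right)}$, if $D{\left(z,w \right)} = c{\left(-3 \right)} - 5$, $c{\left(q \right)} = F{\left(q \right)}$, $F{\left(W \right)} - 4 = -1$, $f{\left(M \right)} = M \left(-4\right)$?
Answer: $58$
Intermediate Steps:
$f{\left(M \right)} = - 4 M$
$F{\left(W \right)} = 3$ ($F{\left(W \right)} = 4 - 1 = 3$)
$c{\left(q \right)} = 3$
$D{\left(z,w \right)} = -2$ ($D{\left(z,w \right)} = 3 - 5 = -2$)
$- 5 f{\left(3 \right)} + D{\left(-4,6^{2} \right)} = - 5 \left(\left(-4\right) 3\right) - 2 = \left(-5\right) \left(-12\right) - 2 = 60 - 2 = 58$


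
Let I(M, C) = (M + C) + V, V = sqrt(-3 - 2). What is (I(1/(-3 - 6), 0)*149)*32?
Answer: -4768/9 + 4768*I*sqrt(5) ≈ -529.78 + 10662.0*I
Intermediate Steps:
V = I*sqrt(5) (V = sqrt(-5) = I*sqrt(5) ≈ 2.2361*I)
I(M, C) = C + M + I*sqrt(5) (I(M, C) = (M + C) + I*sqrt(5) = (C + M) + I*sqrt(5) = C + M + I*sqrt(5))
(I(1/(-3 - 6), 0)*149)*32 = ((0 + 1/(-3 - 6) + I*sqrt(5))*149)*32 = ((0 + 1/(-9) + I*sqrt(5))*149)*32 = ((0 - 1/9 + I*sqrt(5))*149)*32 = ((-1/9 + I*sqrt(5))*149)*32 = (-149/9 + 149*I*sqrt(5))*32 = -4768/9 + 4768*I*sqrt(5)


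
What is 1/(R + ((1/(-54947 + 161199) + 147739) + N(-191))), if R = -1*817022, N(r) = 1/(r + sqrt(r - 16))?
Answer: -34651183699779594838/23191448360209672136835683 + 4233557814*I*sqrt(23)/23191448360209672136835683 ≈ -1.4941e-6 + 8.7547e-16*I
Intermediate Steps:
N(r) = 1/(r + sqrt(-16 + r))
R = -817022
1/(R + ((1/(-54947 + 161199) + 147739) + N(-191))) = 1/(-817022 + ((1/(-54947 + 161199) + 147739) + 1/(-191 + sqrt(-16 - 191)))) = 1/(-817022 + ((1/106252 + 147739) + 1/(-191 + sqrt(-207)))) = 1/(-817022 + ((1/106252 + 147739) + 1/(-191 + 3*I*sqrt(23)))) = 1/(-817022 + (15697564229/106252 + 1/(-191 + 3*I*sqrt(23)))) = 1/(-71112657315/106252 + 1/(-191 + 3*I*sqrt(23)))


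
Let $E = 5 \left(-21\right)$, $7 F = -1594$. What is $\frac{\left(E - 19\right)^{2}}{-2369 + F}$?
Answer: $- \frac{107632}{18177} \approx -5.9213$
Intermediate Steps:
$F = - \frac{1594}{7}$ ($F = \frac{1}{7} \left(-1594\right) = - \frac{1594}{7} \approx -227.71$)
$E = -105$
$\frac{\left(E - 19\right)^{2}}{-2369 + F} = \frac{\left(-105 - 19\right)^{2}}{-2369 - \frac{1594}{7}} = \frac{\left(-124\right)^{2}}{- \frac{18177}{7}} = 15376 \left(- \frac{7}{18177}\right) = - \frac{107632}{18177}$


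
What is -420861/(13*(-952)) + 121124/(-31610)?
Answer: 843170399/27943240 ≈ 30.174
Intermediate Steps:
-420861/(13*(-952)) + 121124/(-31610) = -420861/(-12376) + 121124*(-1/31610) = -420861*(-1/12376) - 60562/15805 = 60123/1768 - 60562/15805 = 843170399/27943240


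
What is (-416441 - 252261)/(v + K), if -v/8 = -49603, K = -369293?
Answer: -29074/1197 ≈ -24.289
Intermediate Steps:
v = 396824 (v = -8*(-49603) = 396824)
(-416441 - 252261)/(v + K) = (-416441 - 252261)/(396824 - 369293) = -668702/27531 = -668702*1/27531 = -29074/1197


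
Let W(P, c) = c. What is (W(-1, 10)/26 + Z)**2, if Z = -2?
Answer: 441/169 ≈ 2.6095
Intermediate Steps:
(W(-1, 10)/26 + Z)**2 = (10/26 - 2)**2 = (10*(1/26) - 2)**2 = (5/13 - 2)**2 = (-21/13)**2 = 441/169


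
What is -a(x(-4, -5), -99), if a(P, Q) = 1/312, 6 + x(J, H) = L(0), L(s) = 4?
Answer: -1/312 ≈ -0.0032051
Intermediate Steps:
x(J, H) = -2 (x(J, H) = -6 + 4 = -2)
a(P, Q) = 1/312
-a(x(-4, -5), -99) = -1*1/312 = -1/312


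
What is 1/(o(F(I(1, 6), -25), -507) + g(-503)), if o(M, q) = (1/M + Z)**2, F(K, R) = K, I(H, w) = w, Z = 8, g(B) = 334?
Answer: 36/14425 ≈ 0.0024957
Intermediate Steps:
o(M, q) = (8 + 1/M)**2 (o(M, q) = (1/M + 8)**2 = (8 + 1/M)**2)
1/(o(F(I(1, 6), -25), -507) + g(-503)) = 1/((1 + 8*6)**2/6**2 + 334) = 1/((1 + 48)**2/36 + 334) = 1/((1/36)*49**2 + 334) = 1/((1/36)*2401 + 334) = 1/(2401/36 + 334) = 1/(14425/36) = 36/14425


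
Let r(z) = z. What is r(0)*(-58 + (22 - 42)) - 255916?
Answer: -255916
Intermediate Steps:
r(0)*(-58 + (22 - 42)) - 255916 = 0*(-58 + (22 - 42)) - 255916 = 0*(-58 - 20) - 255916 = 0*(-78) - 255916 = 0 - 255916 = -255916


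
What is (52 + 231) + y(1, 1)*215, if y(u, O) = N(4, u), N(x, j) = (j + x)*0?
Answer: 283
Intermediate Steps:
N(x, j) = 0
y(u, O) = 0
(52 + 231) + y(1, 1)*215 = (52 + 231) + 0*215 = 283 + 0 = 283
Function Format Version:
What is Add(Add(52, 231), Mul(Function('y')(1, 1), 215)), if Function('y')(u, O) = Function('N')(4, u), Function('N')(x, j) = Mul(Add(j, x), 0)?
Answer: 283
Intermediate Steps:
Function('N')(x, j) = 0
Function('y')(u, O) = 0
Add(Add(52, 231), Mul(Function('y')(1, 1), 215)) = Add(Add(52, 231), Mul(0, 215)) = Add(283, 0) = 283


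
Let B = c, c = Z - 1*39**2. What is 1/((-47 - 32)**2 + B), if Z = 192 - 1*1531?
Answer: 1/3381 ≈ 0.00029577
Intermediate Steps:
Z = -1339 (Z = 192 - 1531 = -1339)
c = -2860 (c = -1339 - 1*39**2 = -1339 - 1*1521 = -1339 - 1521 = -2860)
B = -2860
1/((-47 - 32)**2 + B) = 1/((-47 - 32)**2 - 2860) = 1/((-79)**2 - 2860) = 1/(6241 - 2860) = 1/3381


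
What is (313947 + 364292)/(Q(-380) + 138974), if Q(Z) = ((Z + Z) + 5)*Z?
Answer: 678239/425874 ≈ 1.5926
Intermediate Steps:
Q(Z) = Z*(5 + 2*Z) (Q(Z) = (2*Z + 5)*Z = (5 + 2*Z)*Z = Z*(5 + 2*Z))
(313947 + 364292)/(Q(-380) + 138974) = (313947 + 364292)/(-380*(5 + 2*(-380)) + 138974) = 678239/(-380*(5 - 760) + 138974) = 678239/(-380*(-755) + 138974) = 678239/(286900 + 138974) = 678239/425874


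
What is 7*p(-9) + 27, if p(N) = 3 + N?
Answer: -15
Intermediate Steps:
7*p(-9) + 27 = 7*(3 - 9) + 27 = 7*(-6) + 27 = -42 + 27 = -15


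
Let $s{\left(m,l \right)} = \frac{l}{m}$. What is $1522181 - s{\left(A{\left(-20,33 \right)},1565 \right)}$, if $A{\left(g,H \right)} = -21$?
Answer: $\frac{31967366}{21} \approx 1.5223 \cdot 10^{6}$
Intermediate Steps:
$1522181 - s{\left(A{\left(-20,33 \right)},1565 \right)} = 1522181 - \frac{1565}{-21} = 1522181 - 1565 \left(- \frac{1}{21}\right) = 1522181 - - \frac{1565}{21} = 1522181 + \frac{1565}{21} = \frac{31967366}{21}$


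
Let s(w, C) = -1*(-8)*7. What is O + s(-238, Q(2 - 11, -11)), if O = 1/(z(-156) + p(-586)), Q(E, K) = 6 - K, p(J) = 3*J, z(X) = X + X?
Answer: 115919/2070 ≈ 56.000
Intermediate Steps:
z(X) = 2*X
s(w, C) = 56 (s(w, C) = 8*7 = 56)
O = -1/2070 (O = 1/(2*(-156) + 3*(-586)) = 1/(-312 - 1758) = 1/(-2070) = -1/2070 ≈ -0.00048309)
O + s(-238, Q(2 - 11, -11)) = -1/2070 + 56 = 115919/2070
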